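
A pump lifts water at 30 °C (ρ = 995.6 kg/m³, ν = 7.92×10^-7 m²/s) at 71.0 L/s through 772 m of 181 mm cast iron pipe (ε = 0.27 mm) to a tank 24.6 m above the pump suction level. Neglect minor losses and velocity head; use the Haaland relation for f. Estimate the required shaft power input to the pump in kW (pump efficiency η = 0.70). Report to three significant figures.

P_shaft ≈ 60.5 kW

V = 4Q/(πD²) = 2.759 m/s; Re = 6.31×10^5; ε/D = 0.00149; f = 0.02205
h_f = f(L/D)V²/2g = 36.51 m
Total head H = z + h_f = 24.6 + 36.51 = 61.11 m
P_hyd = ρgQH = 995.6·9.81·0.0710·61.11 = 42.37 kW
P_shaft = P_hyd/η = 42.37/0.70 = 60.53 kW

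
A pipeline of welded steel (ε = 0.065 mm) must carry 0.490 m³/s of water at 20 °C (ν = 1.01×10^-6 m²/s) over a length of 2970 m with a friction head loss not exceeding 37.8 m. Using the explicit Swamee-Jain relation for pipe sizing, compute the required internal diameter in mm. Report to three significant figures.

D ≈ 469 mm

Swamee-Jain (Type III): D = 0.66·[ε^1.25·(LQ²/(gh_f))^4.75 + ν·Q^9.4·(L/(gh_f))^5.2]^0.04
LQ²/(gh_f) = 1.923; L/(gh_f) = 8.009
Term 1 = ε^1.25·(…)^4.75 = 1.30×10^-4; Term 2 = ν·Q^9.4·(…)^5.2 = 6.18×10^-5
D = 0.66·(1.30×10^-4 + 6.18×10^-5)^0.04 = 0.4687 m = 469 mm
Check: V = 2.84 m/s, Re = 1.32×10^6, f = 0.01379, h_f = 35.9 m ≈ 37.8 m ✓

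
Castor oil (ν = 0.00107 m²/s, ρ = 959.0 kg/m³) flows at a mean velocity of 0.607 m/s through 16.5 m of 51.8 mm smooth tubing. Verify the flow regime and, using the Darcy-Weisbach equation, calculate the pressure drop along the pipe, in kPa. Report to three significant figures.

Δp ≈ 123 kPa

Re = VD/ν = 0.607·0.05180/0.00107 = 29.4 → laminar (Re < 2300)
f = 64/Re = 2.178
h_f = f(L/D)V²/(2g) = 2.178·(16.5/0.05180)·0.607²/(2·9.81) = 13.03 m
Δp = ρg·h_f = 959.0·9.81·13.03 = 122.6 kPa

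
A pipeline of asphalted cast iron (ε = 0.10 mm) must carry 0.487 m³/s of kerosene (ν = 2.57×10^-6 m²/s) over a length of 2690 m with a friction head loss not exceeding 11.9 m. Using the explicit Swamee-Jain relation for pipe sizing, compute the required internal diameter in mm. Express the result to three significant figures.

D ≈ 593 mm

Swamee-Jain (Type III): D = 0.66·[ε^1.25·(LQ²/(gh_f))^4.75 + ν·Q^9.4·(L/(gh_f))^5.2]^0.04
LQ²/(gh_f) = 5.465; L/(gh_f) = 23.04
Term 1 = ε^1.25·(…)^4.75 = 0.0319; Term 2 = ν·Q^9.4·(…)^5.2 = 0.0361
D = 0.66·(0.0319 + 0.0361)^0.04 = 0.5927 m = 593 mm
Check: V = 1.76 m/s, Re = 4.07×10^5, f = 0.01552, h_f = 11.2 m ≈ 11.9 m ✓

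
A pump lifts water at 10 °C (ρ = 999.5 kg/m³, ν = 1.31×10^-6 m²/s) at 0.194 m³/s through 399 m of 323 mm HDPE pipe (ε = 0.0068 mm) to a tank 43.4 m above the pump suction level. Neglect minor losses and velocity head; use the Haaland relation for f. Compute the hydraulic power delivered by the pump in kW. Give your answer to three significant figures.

P_hyd ≈ 91.3 kW

V = 4Q/(πD²) = 2.368 m/s; Re = 5.84×10^5; ε/D = 2.11×10^-5; f = 0.01299
h_f = f(L/D)V²/2g = 4.583 m
Total head H = z + h_f = 43.4 + 4.583 = 47.98 m
P_hyd = ρgQH = 999.5·9.81·0.194·47.98 = 91.27 kW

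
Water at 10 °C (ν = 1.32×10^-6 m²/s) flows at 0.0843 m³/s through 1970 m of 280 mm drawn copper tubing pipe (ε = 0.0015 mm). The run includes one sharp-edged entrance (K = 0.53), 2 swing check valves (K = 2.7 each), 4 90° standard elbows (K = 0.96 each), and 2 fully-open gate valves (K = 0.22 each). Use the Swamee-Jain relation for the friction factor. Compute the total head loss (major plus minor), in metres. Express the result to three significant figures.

V = 4Q/(πD²) = 1.369 m/s; V²/2g = 0.09553 m
Re = 2.90×10^5, ε/D = 5.36×10^-6 → f = 0.01452 (Swamee-Jain)
Major: h_f = f(L/D)·V²/2g = 0.01452·7036·0.09553 = 9.762 m
Minor: ΣK = 10.2; h_m = ΣK·V²/2g = 0.9754 m
Total H_L = 9.762 + 0.9754 = 10.74 m

H_L ≈ 10.7 m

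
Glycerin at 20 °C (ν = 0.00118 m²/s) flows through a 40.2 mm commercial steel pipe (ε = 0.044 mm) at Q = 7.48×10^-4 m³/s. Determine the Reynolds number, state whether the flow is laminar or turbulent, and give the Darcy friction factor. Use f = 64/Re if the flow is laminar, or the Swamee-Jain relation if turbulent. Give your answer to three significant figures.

Re ≈ 20.1; laminar; f = 64/Re ≈ 3.19

V = 4Q/(πD²) = 0.5893 m/s
Re = VD/ν = 0.5893·0.0402/0.00118 = 20.1
Re < 2300 → laminar → f = 64/Re = 3.188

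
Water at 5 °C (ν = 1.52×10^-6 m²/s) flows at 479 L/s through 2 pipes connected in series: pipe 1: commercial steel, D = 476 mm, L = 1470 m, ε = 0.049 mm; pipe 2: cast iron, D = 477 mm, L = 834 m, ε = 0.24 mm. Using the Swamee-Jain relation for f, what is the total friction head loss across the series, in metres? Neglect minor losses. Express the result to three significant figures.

H ≈ 26.8 m

Pipe 1: V = 2.692 m/s, Re = 8.43×10^5, ε/D = 1.03×10^-4, f = 0.01375, h_1 = f(L/D)V²/2g = 15.68 m
Pipe 2: V = 2.680 m/s, Re = 8.41×10^5, ε/D = 5.03×10^-4, f = 0.01742, h_2 = f(L/D)V²/2g = 11.15 m
Series → Q common, losses add: H = Σh = 26.83 m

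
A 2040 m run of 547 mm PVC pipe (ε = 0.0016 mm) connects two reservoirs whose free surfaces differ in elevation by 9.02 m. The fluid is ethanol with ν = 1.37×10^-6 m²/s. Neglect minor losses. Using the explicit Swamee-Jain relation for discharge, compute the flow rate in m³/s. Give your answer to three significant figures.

Q ≈ 0.464 m³/s

Swamee-Jain (Type II): Q = -0.965·√(gD⁵h_f/L)·ln[ε/(3.7D) + √(3.17ν²L/(gD³h_f))]
√(gD⁵h_f/L) = √(9.81·0.547⁵·9.02/2040) = 0.04609
ε/(3.7D) = 7.91×10^-7; √(3.17ν²L/(gD³h_f)) = 2.89×10^-5
Q = -0.965·0.04609·ln(2.974×10^-5) = 0.4636 m³/s
Check: V = 1.97 m/s, Re = 7.88×10^5, f = 0.01215, h_f = 8.99 m ≈ 9.02 m ✓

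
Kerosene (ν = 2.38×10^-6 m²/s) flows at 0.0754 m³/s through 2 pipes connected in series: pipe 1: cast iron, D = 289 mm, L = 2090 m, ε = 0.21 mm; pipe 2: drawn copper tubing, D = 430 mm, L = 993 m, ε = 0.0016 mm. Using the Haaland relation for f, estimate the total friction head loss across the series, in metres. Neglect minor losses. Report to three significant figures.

Pipe 1: V = 1.149 m/s, Re = 1.40×10^5, ε/D = 7.27×10^-4, f = 0.02030, h_1 = f(L/D)V²/2g = 9.888 m
Pipe 2: V = 0.5192 m/s, Re = 9.38×10^4, ε/D = 3.72×10^-6, f = 0.01808, h_2 = f(L/D)V²/2g = 0.5736 m
Series → Q common, losses add: H = Σh = 10.46 m

H ≈ 10.5 m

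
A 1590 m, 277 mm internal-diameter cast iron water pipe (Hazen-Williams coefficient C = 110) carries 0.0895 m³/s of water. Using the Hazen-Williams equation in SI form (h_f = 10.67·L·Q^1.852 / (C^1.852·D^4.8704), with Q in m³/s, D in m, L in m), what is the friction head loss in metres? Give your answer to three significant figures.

h_f = 10.67·1590·0.0895^1.852 / (110^1.852·0.277^4.8704) = 16.71 m

h_f ≈ 16.7 m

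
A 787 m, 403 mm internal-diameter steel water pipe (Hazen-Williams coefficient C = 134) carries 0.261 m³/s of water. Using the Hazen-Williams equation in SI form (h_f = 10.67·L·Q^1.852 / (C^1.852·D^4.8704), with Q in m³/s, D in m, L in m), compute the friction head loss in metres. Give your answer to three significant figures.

h_f = 10.67·787·0.261^1.852 / (134^1.852·0.403^4.8704) = 6.709 m

h_f ≈ 6.71 m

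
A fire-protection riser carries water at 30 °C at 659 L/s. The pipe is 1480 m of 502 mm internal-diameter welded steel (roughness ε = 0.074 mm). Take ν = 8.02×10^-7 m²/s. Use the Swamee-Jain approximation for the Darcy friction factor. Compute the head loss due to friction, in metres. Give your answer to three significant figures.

h_f ≈ 22.7 m

V = 4Q/(πD²) = 4·0.659/(π·0.502²) = 3.330 m/s
Re = VD/ν = 3.330·0.502/8.02×10^-7 = 2.08×10^6 → turbulent
ε/D = 0.074/502 = 1.47×10^-4
Swamee-Jain: f = 0.01360
h_f = f(L/D)V²/(2g) = 0.01360·(1480/0.502)·3.330²/(2·9.81) = 22.66 m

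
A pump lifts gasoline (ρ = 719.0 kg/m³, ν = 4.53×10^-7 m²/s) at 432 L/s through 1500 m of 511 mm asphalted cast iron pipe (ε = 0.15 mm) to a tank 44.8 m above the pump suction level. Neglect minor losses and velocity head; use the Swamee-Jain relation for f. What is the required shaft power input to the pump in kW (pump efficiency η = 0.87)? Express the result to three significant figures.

P_shaft ≈ 192 kW

V = 4Q/(πD²) = 2.106 m/s; Re = 2.38×10^6; ε/D = 2.94×10^-4; f = 0.01527
h_f = f(L/D)V²/2g = 10.14 m
Total head H = z + h_f = 44.8 + 10.14 = 54.94 m
P_hyd = ρgQH = 719.0·9.81·0.432·54.94 = 167.4 kW
P_shaft = P_hyd/η = 167.4/0.87 = 192.4 kW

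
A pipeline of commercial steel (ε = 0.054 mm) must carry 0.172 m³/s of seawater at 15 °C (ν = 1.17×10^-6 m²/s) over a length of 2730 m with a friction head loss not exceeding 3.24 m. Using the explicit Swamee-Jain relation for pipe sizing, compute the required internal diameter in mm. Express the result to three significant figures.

D ≈ 505 mm

Swamee-Jain (Type III): D = 0.66·[ε^1.25·(LQ²/(gh_f))^4.75 + ν·Q^9.4·(L/(gh_f))^5.2]^0.04
LQ²/(gh_f) = 2.541; L/(gh_f) = 85.89
Term 1 = ε^1.25·(…)^4.75 = 3.88×10^-4; Term 2 = ν·Q^9.4·(…)^5.2 = 8.68×10^-4
D = 0.66·(3.88×10^-4 + 8.68×10^-4)^0.04 = 0.5053 m = 505 mm
Check: V = 0.858 m/s, Re = 3.70×10^5, f = 0.01508, h_f = 3.06 m ≈ 3.24 m ✓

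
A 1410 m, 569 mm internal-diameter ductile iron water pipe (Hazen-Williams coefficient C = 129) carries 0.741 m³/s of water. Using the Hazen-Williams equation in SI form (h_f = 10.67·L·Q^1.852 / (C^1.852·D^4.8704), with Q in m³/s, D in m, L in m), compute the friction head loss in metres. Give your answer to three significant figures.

h_f = 10.67·1410·0.741^1.852 / (129^1.852·0.569^4.8704) = 16.60 m

h_f ≈ 16.6 m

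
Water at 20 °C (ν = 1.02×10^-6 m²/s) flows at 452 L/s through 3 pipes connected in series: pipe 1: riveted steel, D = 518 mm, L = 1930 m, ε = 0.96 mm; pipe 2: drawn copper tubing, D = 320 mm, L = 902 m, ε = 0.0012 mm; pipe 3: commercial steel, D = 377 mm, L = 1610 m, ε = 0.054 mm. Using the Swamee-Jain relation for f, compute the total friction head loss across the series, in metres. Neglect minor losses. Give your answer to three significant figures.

H ≈ 118 m

Pipe 1: V = 2.145 m/s, Re = 1.09×10^6, ε/D = 0.00185, f = 0.02321, h_1 = f(L/D)V²/2g = 20.27 m
Pipe 2: V = 5.620 m/s, Re = 1.76×10^6, ε/D = 3.75×10^-6, f = 0.01071, h_2 = f(L/D)V²/2g = 48.59 m
Pipe 3: V = 4.049 m/s, Re = 1.50×10^6, ε/D = 1.43×10^-4, f = 0.01376, h_3 = f(L/D)V²/2g = 49.10 m
Series → Q common, losses add: H = Σh = 118.0 m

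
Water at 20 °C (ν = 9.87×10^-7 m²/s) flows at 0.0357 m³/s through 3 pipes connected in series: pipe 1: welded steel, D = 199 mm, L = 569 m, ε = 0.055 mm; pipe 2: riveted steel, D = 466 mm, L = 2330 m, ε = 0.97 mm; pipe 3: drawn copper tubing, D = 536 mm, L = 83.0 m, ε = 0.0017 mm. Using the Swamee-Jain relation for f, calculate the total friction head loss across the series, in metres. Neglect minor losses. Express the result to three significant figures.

Pipe 1: V = 1.148 m/s, Re = 2.31×10^5, ε/D = 2.76×10^-4, f = 0.01735, h_1 = f(L/D)V²/2g = 3.331 m
Pipe 2: V = 0.2093 m/s, Re = 9.88×10^4, ε/D = 0.00208, f = 0.02556, h_2 = f(L/D)V²/2g = 0.2854 m
Pipe 3: V = 0.1582 m/s, Re = 8.59×10^4, ε/D = 3.17×10^-6, f = 0.01846, h_3 = f(L/D)V²/2g = 0.003647 m
Series → Q common, losses add: H = Σh = 3.620 m

H ≈ 3.62 m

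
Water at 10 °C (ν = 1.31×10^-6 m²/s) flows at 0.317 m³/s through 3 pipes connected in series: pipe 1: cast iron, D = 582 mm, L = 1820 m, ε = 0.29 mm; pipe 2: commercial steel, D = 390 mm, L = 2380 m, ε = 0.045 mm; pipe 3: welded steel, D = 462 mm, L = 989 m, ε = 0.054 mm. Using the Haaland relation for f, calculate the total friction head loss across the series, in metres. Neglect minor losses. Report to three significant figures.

H ≈ 39.7 m

Pipe 1: V = 1.192 m/s, Re = 5.29×10^5, ε/D = 4.98×10^-4, f = 0.01752, h_1 = f(L/D)V²/2g = 3.966 m
Pipe 2: V = 2.654 m/s, Re = 7.90×10^5, ε/D = 1.15×10^-4, f = 0.01381, h_2 = f(L/D)V²/2g = 30.24 m
Pipe 3: V = 1.891 m/s, Re = 6.67×10^5, ε/D = 1.17×10^-4, f = 0.01404, h_3 = f(L/D)V²/2g = 5.476 m
Series → Q common, losses add: H = Σh = 39.68 m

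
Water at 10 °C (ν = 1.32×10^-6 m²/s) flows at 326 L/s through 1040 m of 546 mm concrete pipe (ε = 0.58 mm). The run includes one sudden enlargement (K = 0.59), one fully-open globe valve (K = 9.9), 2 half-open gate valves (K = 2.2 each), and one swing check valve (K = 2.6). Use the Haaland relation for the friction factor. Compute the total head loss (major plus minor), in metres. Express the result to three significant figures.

V = 4Q/(πD²) = 1.392 m/s; V²/2g = 0.09881 m
Re = 5.76×10^5, ε/D = 0.00106 → f = 0.02040 (Haaland)
Major: h_f = f(L/D)·V²/2g = 0.02040·1905·0.09881 = 3.840 m
Minor: ΣK = 17.5; h_m = ΣK·V²/2g = 1.728 m
Total H_L = 3.840 + 1.728 = 5.568 m

H_L ≈ 5.57 m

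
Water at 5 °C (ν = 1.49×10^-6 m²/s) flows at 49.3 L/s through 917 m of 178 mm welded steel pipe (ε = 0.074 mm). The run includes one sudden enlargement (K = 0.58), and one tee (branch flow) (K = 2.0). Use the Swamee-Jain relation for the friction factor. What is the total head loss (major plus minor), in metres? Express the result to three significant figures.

V = 4Q/(πD²) = 1.981 m/s; V²/2g = 0.2000 m
Re = 2.37×10^5, ε/D = 4.16×10^-4 → f = 0.01818 (Swamee-Jain)
Major: h_f = f(L/D)·V²/2g = 0.01818·5152·0.2000 = 18.74 m
Minor: ΣK = 2.58; h_m = ΣK·V²/2g = 0.5161 m
Total H_L = 18.74 + 0.5161 = 19.26 m

H_L ≈ 19.3 m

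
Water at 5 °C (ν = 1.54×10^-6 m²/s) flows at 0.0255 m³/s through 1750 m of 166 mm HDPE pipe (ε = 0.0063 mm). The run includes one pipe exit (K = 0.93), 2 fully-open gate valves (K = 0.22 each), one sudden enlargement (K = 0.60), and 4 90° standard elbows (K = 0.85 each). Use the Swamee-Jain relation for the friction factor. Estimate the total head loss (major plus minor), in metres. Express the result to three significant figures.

H_L ≈ 13.3 m

V = 4Q/(πD²) = 1.178 m/s; V²/2g = 0.07076 m
Re = 1.27×10^5, ε/D = 3.80×10^-5 → f = 0.01727 (Swamee-Jain)
Major: h_f = f(L/D)·V²/2g = 0.01727·10542·0.07076 = 12.88 m
Minor: ΣK = 5.37; h_m = ΣK·V²/2g = 0.3800 m
Total H_L = 12.88 + 0.3800 = 13.26 m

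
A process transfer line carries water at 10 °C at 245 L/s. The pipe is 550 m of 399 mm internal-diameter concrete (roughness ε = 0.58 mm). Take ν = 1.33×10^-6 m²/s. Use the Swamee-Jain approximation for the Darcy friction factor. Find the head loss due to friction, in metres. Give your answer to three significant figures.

V = 4Q/(πD²) = 4·0.245/(π·0.399²) = 1.959 m/s
Re = VD/ν = 1.959·0.399/1.33×10^-6 = 5.88×10^5 → turbulent
ε/D = 0.58/399 = 0.00145
Swamee-Jain: f = 0.02205
h_f = f(L/D)V²/(2g) = 0.02205·(550/0.399)·1.959²/(2·9.81) = 5.949 m

h_f ≈ 5.95 m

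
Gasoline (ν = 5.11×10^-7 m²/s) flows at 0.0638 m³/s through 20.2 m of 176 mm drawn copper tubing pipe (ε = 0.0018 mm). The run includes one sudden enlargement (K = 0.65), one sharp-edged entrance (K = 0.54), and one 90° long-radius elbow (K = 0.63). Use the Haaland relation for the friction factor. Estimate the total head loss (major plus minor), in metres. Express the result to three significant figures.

V = 4Q/(πD²) = 2.622 m/s; V²/2g = 0.3505 m
Re = 9.03×10^5, ε/D = 1.02×10^-5 → f = 0.01196 (Haaland)
Major: h_f = f(L/D)·V²/2g = 0.01196·114.8·0.3505 = 0.4811 m
Minor: ΣK = 1.82; h_m = ΣK·V²/2g = 0.6379 m
Total H_L = 0.4811 + 0.6379 = 1.119 m

H_L ≈ 1.12 m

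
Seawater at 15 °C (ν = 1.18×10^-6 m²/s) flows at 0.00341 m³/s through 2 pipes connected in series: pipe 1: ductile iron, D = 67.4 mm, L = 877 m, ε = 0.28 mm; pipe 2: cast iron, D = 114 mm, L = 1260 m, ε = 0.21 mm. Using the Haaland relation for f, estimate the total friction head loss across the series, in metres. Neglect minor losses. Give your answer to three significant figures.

Pipe 1: V = 0.9558 m/s, Re = 5.46×10^4, ε/D = 0.00415, f = 0.03049, h_1 = f(L/D)V²/2g = 18.47 m
Pipe 2: V = 0.3341 m/s, Re = 3.23×10^4, ε/D = 0.00184, f = 0.02722, h_2 = f(L/D)V²/2g = 1.712 m
Series → Q common, losses add: H = Σh = 20.18 m

H ≈ 20.2 m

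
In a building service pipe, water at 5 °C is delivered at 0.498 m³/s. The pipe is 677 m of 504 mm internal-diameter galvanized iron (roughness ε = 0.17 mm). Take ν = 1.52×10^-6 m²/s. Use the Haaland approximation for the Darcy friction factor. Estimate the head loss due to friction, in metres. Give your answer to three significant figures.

V = 4Q/(πD²) = 4·0.498/(π·0.504²) = 2.496 m/s
Re = VD/ν = 2.496·0.504/1.52×10^-6 = 8.28×10^5 → turbulent
ε/D = 0.17/504 = 3.37×10^-4
Haaland: f = 0.01604
h_f = f(L/D)V²/(2g) = 0.01604·(677/0.504)·2.496²/(2·9.81) = 6.844 m

h_f ≈ 6.84 m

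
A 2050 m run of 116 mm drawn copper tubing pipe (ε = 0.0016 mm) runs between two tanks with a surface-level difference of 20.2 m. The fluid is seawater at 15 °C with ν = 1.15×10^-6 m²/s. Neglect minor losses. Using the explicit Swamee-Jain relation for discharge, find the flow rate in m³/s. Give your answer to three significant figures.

Q ≈ 0.0119 m³/s

Swamee-Jain (Type II): Q = -0.965·√(gD⁵h_f/L)·ln[ε/(3.7D) + √(3.17ν²L/(gD³h_f))]
√(gD⁵h_f/L) = √(9.81·0.116⁵·20.2/2050) = 0.001425
ε/(3.7D) = 3.73×10^-6; √(3.17ν²L/(gD³h_f)) = 1.67×10^-4
Q = -0.965·0.001425·ln(1.704×10^-4) = 0.01193 m³/s
Check: V = 1.13 m/s, Re = 1.14×10^5, f = 0.01748, h_f = 20.1 m ≈ 20.2 m ✓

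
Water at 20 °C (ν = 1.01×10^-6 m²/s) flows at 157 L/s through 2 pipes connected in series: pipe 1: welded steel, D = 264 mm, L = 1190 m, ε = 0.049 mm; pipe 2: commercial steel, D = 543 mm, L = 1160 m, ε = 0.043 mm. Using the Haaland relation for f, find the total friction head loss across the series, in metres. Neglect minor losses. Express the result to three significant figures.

H ≈ 28.5 m

Pipe 1: V = 2.868 m/s, Re = 7.50×10^5, ε/D = 1.86×10^-4, f = 0.01469, h_1 = f(L/D)V²/2g = 27.76 m
Pipe 2: V = 0.6780 m/s, Re = 3.64×10^5, ε/D = 7.92×10^-5, f = 0.01463, h_2 = f(L/D)V²/2g = 0.7320 m
Series → Q common, losses add: H = Σh = 28.50 m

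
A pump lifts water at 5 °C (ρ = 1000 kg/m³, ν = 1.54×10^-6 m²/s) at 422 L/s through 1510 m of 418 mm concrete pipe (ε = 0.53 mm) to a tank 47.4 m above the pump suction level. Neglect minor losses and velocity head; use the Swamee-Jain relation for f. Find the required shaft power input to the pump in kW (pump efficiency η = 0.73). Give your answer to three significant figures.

V = 4Q/(πD²) = 3.075 m/s; Re = 8.35×10^5; ε/D = 0.00127; f = 0.02122
h_f = f(L/D)V²/2g = 36.95 m
Total head H = z + h_f = 47.4 + 36.95 = 84.35 m
P_hyd = ρgQH = 1000·9.81·0.422·84.35 = 349.2 kW
P_shaft = P_hyd/η = 349.2/0.73 = 478.3 kW

P_shaft ≈ 478 kW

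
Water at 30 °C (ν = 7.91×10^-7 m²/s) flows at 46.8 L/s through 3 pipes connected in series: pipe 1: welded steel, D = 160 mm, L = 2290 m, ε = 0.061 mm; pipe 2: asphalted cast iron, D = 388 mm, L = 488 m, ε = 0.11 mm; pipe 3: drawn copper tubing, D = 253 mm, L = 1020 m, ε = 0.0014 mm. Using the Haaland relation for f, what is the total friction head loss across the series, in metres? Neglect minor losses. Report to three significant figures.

Pipe 1: V = 2.328 m/s, Re = 4.71×10^5, ε/D = 3.81×10^-4, f = 0.01683, h_1 = f(L/D)V²/2g = 66.52 m
Pipe 2: V = 0.3958 m/s, Re = 1.94×10^5, ε/D = 2.84×10^-4, f = 0.01747, h_2 = f(L/D)V²/2g = 0.1754 m
Pipe 3: V = 0.9309 m/s, Re = 2.98×10^5, ε/D = 5.53×10^-6, f = 0.01441, h_3 = f(L/D)V²/2g = 2.565 m
Series → Q common, losses add: H = Σh = 69.26 m

H ≈ 69.3 m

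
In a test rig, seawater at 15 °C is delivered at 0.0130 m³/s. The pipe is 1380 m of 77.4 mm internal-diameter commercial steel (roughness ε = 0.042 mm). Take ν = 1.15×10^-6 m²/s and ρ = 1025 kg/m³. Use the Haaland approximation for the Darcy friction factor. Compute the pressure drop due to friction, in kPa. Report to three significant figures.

V = 4Q/(πD²) = 4·0.0130/(π·0.0774²) = 2.763 m/s
Re = VD/ν = 2.763·0.0774/1.15×10^-6 = 1.86×10^5 → turbulent
ε/D = 0.042/77.4 = 5.43×10^-4
Haaland: f = 0.01897
h_f = f(L/D)V²/(2g) = 0.01897·(1380/0.0774)·2.763²/(2·9.81) = 131.6 m
Δp = ρg·h_f = 1025·9.81·131.6 = 1324 kPa

Δp ≈ 1320 kPa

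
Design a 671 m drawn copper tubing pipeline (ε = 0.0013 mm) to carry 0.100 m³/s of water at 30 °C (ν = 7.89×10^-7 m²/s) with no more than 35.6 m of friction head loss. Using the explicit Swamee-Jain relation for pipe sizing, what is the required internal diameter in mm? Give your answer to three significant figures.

D ≈ 182 mm

Swamee-Jain (Type III): D = 0.66·[ε^1.25·(LQ²/(gh_f))^4.75 + ν·Q^9.4·(L/(gh_f))^5.2]^0.04
LQ²/(gh_f) = 0.01921; L/(gh_f) = 1.921
Term 1 = ε^1.25·(…)^4.75 = 3.09×10^-16; Term 2 = ν·Q^9.4·(…)^5.2 = 9.37×10^-15
D = 0.66·(3.09×10^-16 + 9.37×10^-15)^0.04 = 0.1815 m = 182 mm
Check: V = 3.86 m/s, Re = 8.89×10^5, f = 0.01201, h_f = 33.8 m ≈ 35.6 m ✓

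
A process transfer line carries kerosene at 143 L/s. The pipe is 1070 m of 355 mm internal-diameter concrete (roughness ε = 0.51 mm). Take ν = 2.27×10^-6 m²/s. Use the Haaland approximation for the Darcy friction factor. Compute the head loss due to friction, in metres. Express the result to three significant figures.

V = 4Q/(πD²) = 4·0.143/(π·0.355²) = 1.445 m/s
Re = VD/ν = 1.445·0.355/2.27×10^-6 = 2.26×10^5 → turbulent
ε/D = 0.51/355 = 0.00144
Haaland: f = 0.02240
h_f = f(L/D)V²/(2g) = 0.02240·(1070/0.355)·1.445²/(2·9.81) = 7.183 m

h_f ≈ 7.18 m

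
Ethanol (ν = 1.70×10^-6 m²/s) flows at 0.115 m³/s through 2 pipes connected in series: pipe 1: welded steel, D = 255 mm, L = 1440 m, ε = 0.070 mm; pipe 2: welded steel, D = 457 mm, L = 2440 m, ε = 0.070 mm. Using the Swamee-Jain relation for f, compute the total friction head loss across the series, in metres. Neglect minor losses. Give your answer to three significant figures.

Pipe 1: V = 2.252 m/s, Re = 3.38×10^5, ε/D = 2.75×10^-4, f = 0.01669, h_1 = f(L/D)V²/2g = 24.36 m
Pipe 2: V = 0.7011 m/s, Re = 1.88×10^5, ε/D = 1.53×10^-4, f = 0.01694, h_2 = f(L/D)V²/2g = 2.266 m
Series → Q common, losses add: H = Σh = 26.63 m

H ≈ 26.6 m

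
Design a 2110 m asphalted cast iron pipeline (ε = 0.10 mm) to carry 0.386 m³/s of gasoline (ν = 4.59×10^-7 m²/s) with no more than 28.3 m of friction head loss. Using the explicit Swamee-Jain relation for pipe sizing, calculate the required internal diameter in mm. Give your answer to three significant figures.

Swamee-Jain (Type III): D = 0.66·[ε^1.25·(LQ²/(gh_f))^4.75 + ν·Q^9.4·(L/(gh_f))^5.2]^0.04
LQ²/(gh_f) = 1.132; L/(gh_f) = 7.600
Term 1 = ε^1.25·(…)^4.75 = 1.81×10^-5; Term 2 = ν·Q^9.4·(…)^5.2 = 2.27×10^-6
D = 0.66·(1.81×10^-5 + 2.27×10^-6)^0.04 = 0.4284 m = 428 mm
Check: V = 2.68 m/s, Re = 2.50×10^6, f = 0.01461, h_f = 26.3 m ≈ 28.3 m ✓

D ≈ 428 mm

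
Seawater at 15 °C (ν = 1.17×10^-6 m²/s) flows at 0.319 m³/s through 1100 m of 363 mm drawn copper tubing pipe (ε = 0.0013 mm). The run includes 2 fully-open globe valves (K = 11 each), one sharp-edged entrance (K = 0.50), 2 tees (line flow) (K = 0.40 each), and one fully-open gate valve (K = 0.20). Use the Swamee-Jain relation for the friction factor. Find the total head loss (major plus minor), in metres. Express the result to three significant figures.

H_L ≈ 28.7 m

V = 4Q/(πD²) = 3.082 m/s; V²/2g = 0.4843 m
Re = 9.56×10^5, ε/D = 3.58×10^-6 → f = 0.01178 (Swamee-Jain)
Major: h_f = f(L/D)·V²/2g = 0.01178·3030·0.4843 = 17.29 m
Minor: ΣK = 23.5; h_m = ΣK·V²/2g = 11.38 m
Total H_L = 17.29 + 11.38 = 28.67 m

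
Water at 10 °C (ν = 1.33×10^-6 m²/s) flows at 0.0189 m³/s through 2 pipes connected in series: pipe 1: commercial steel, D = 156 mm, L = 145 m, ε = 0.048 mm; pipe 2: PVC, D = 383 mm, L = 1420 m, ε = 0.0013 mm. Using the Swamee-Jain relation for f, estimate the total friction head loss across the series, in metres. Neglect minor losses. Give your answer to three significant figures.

H ≈ 0.993 m

Pipe 1: V = 0.9888 m/s, Re = 1.16×10^5, ε/D = 3.08×10^-4, f = 0.01912, h_1 = f(L/D)V²/2g = 0.8856 m
Pipe 2: V = 0.1640 m/s, Re = 4.72×10^4, ε/D = 3.39×10^-6, f = 0.02104, h_2 = f(L/D)V²/2g = 0.1070 m
Series → Q common, losses add: H = Σh = 0.9926 m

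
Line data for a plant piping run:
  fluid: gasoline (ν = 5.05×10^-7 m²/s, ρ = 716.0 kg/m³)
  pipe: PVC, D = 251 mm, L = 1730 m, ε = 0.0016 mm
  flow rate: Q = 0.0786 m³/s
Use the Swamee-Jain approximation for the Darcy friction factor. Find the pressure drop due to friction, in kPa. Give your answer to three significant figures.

Δp ≈ 76.1 kPa

V = 4Q/(πD²) = 4·0.0786/(π·0.251²) = 1.588 m/s
Re = VD/ν = 1.588·0.251/5.05×10^-7 = 7.90×10^5 → turbulent
ε/D = 0.0016/251 = 6.37×10^-6
Swamee-Jain: f = 0.01222
h_f = f(L/D)V²/(2g) = 0.01222·(1730/0.251)·1.588²/(2·9.81) = 10.83 m
Δp = ρg·h_f = 716.0·9.81·10.83 = 76.09 kPa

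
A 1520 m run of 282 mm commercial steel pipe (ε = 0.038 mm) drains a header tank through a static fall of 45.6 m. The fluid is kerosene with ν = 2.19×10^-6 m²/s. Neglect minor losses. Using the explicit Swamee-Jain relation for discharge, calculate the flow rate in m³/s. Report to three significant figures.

Swamee-Jain (Type II): Q = -0.965·√(gD⁵h_f/L)·ln[ε/(3.7D) + √(3.17ν²L/(gD³h_f))]
√(gD⁵h_f/L) = √(9.81·0.282⁵·45.6/1520) = 0.02291
ε/(3.7D) = 3.64×10^-5; √(3.17ν²L/(gD³h_f)) = 4.80×10^-5
Q = -0.965·0.02291·ln(8.442×10^-5) = 0.2074 m³/s
Check: V = 3.32 m/s, Re = 4.28×10^5, f = 0.01511, h_f = 45.7 m ≈ 45.6 m ✓

Q ≈ 0.207 m³/s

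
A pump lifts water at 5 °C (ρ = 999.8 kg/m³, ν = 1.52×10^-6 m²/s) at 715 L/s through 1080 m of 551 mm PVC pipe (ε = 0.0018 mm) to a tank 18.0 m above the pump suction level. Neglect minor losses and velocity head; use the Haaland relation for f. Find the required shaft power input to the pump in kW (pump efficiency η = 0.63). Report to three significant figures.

V = 4Q/(πD²) = 2.999 m/s; Re = 1.09×10^6; ε/D = 3.27×10^-6; f = 0.01148
h_f = f(L/D)V²/2g = 10.31 m
Total head H = z + h_f = 18.0 + 10.31 = 28.31 m
P_hyd = ρgQH = 999.8·9.81·0.715·28.31 = 198.6 kW
P_shaft = P_hyd/η = 198.6/0.63 = 315.2 kW

P_shaft ≈ 315 kW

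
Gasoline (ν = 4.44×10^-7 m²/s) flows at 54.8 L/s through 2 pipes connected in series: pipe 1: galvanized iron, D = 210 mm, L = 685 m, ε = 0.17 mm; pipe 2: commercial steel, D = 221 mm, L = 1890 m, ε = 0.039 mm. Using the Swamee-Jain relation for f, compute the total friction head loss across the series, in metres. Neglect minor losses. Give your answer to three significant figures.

H ≈ 21.2 m

Pipe 1: V = 1.582 m/s, Re = 7.48×10^5, ε/D = 8.10×10^-4, f = 0.01924, h_1 = f(L/D)V²/2g = 8.007 m
Pipe 2: V = 1.429 m/s, Re = 7.11×10^5, ε/D = 1.76×10^-4, f = 0.01485, h_2 = f(L/D)V²/2g = 13.21 m
Series → Q common, losses add: H = Σh = 21.21 m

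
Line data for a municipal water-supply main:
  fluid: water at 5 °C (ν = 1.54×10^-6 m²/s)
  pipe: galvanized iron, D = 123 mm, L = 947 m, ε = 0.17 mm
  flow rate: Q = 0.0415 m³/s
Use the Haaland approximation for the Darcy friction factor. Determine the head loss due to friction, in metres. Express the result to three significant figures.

h_f ≈ 106 m

V = 4Q/(πD²) = 4·0.0415/(π·0.123²) = 3.493 m/s
Re = VD/ν = 3.493·0.123/1.54×10^-6 = 2.79×10^5 → turbulent
ε/D = 0.17/123 = 0.00138
Haaland: f = 0.02205
h_f = f(L/D)V²/(2g) = 0.02205·(947/0.123)·3.493²/(2·9.81) = 105.6 m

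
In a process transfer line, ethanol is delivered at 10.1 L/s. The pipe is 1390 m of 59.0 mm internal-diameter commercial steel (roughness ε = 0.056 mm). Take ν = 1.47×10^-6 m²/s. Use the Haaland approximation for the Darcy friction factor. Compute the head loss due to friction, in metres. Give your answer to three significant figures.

V = 4Q/(πD²) = 4·0.0101/(π·0.0590²) = 3.694 m/s
Re = VD/ν = 3.694·0.0590/1.47×10^-6 = 1.48×10^5 → turbulent
ε/D = 0.056/59.0 = 9.49×10^-4
Haaland: f = 0.02110
h_f = f(L/D)V²/(2g) = 0.02110·(1390/0.0590)·3.694²/(2·9.81) = 345.8 m

h_f ≈ 346 m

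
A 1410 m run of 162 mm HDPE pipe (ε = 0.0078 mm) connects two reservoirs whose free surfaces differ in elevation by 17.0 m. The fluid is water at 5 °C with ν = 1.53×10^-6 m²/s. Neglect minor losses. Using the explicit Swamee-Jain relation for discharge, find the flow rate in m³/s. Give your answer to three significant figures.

Swamee-Jain (Type II): Q = -0.965·√(gD⁵h_f/L)·ln[ε/(3.7D) + √(3.17ν²L/(gD³h_f))]
√(gD⁵h_f/L) = √(9.81·0.162⁵·17.0/1410) = 0.003633
ε/(3.7D) = 1.30×10^-5; √(3.17ν²L/(gD³h_f)) = 1.21×10^-4
Q = -0.965·0.003633·ln(1.345×10^-4) = 0.03125 m³/s
Check: V = 1.52 m/s, Re = 1.61×10^5, f = 0.01660, h_f = 16.9 m ≈ 17.0 m ✓

Q ≈ 0.0312 m³/s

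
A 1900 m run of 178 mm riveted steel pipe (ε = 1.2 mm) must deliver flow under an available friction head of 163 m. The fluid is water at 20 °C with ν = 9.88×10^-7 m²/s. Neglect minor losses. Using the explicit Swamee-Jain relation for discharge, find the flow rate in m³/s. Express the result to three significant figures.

Q ≈ 0.0745 m³/s

Swamee-Jain (Type II): Q = -0.965·√(gD⁵h_f/L)·ln[ε/(3.7D) + √(3.17ν²L/(gD³h_f))]
√(gD⁵h_f/L) = √(9.81·0.178⁵·163/1900) = 0.01226
ε/(3.7D) = 0.00182; √(3.17ν²L/(gD³h_f)) = 2.55×10^-5
Q = -0.965·0.01226·ln(0.001848) = 0.07448 m³/s
Check: V = 2.99 m/s, Re = 5.39×10^5, f = 0.03354, h_f = 163 m ≈ 163 m ✓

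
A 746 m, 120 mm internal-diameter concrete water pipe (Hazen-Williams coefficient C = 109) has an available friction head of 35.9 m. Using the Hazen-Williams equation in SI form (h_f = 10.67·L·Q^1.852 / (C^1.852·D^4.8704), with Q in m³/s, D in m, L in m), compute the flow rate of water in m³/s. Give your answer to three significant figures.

Q ≈ 0.0223 m³/s

Rearranging: Q = [h_f·C^1.852·D^4.8704 / (10.67·L)]^(1/1.852)
Q = [35.9·109^1.852·0.120^4.8704 / (10.67·746)]^0.540 = 0.02235 m³/s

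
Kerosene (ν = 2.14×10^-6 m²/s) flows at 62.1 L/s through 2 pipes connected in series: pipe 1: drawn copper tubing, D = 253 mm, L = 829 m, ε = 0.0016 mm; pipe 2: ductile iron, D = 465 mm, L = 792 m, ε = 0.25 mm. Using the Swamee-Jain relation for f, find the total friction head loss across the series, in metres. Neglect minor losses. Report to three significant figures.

Pipe 1: V = 1.235 m/s, Re = 1.46×10^5, ε/D = 6.32×10^-6, f = 0.01658, h_1 = f(L/D)V²/2g = 4.224 m
Pipe 2: V = 0.3657 m/s, Re = 7.95×10^4, ε/D = 5.38×10^-4, f = 0.02121, h_2 = f(L/D)V²/2g = 0.2462 m
Series → Q common, losses add: H = Σh = 4.471 m

H ≈ 4.47 m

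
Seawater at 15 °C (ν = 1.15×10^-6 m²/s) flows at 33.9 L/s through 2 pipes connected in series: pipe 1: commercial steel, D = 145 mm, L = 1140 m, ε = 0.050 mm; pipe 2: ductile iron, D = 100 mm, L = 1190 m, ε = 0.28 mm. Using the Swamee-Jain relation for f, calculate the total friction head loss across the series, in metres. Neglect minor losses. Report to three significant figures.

Pipe 1: V = 2.053 m/s, Re = 2.59×10^5, ε/D = 3.45×10^-4, f = 0.01760, h_1 = f(L/D)V²/2g = 29.73 m
Pipe 2: V = 4.316 m/s, Re = 3.75×10^5, ε/D = 0.00280, f = 0.02618, h_2 = f(L/D)V²/2g = 295.8 m
Series → Q common, losses add: H = Σh = 325.5 m

H ≈ 325 m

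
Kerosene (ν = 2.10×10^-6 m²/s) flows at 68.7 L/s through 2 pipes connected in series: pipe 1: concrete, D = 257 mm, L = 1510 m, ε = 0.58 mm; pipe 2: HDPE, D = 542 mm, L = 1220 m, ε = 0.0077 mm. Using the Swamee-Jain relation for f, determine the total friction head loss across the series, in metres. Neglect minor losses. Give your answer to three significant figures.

Pipe 1: V = 1.324 m/s, Re = 1.62×10^5, ε/D = 0.00226, f = 0.02539, h_1 = f(L/D)V²/2g = 13.33 m
Pipe 2: V = 0.2978 m/s, Re = 7.69×10^4, ε/D = 1.42×10^-5, f = 0.01896, h_2 = f(L/D)V²/2g = 0.1929 m
Series → Q common, losses add: H = Σh = 13.53 m

H ≈ 13.5 m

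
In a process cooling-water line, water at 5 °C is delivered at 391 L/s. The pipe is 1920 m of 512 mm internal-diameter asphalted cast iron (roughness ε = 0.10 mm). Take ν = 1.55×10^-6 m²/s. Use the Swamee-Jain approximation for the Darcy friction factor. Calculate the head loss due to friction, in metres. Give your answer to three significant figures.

V = 4Q/(πD²) = 4·0.391/(π·0.512²) = 1.899 m/s
Re = VD/ν = 1.899·0.512/1.55×10^-6 = 6.27×10^5 → turbulent
ε/D = 0.10/512 = 1.95×10^-4
Swamee-Jain: f = 0.01518
h_f = f(L/D)V²/(2g) = 0.01518·(1920/0.512)·1.899²/(2·9.81) = 10.47 m

h_f ≈ 10.5 m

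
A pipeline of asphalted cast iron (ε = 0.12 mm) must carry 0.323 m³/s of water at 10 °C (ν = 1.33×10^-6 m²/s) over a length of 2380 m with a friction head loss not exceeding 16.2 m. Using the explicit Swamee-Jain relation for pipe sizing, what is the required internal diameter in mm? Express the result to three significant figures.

Swamee-Jain (Type III): D = 0.66·[ε^1.25·(LQ²/(gh_f))^4.75 + ν·Q^9.4·(L/(gh_f))^5.2]^0.04
LQ²/(gh_f) = 1.562; L/(gh_f) = 14.98
Term 1 = ε^1.25·(…)^4.75 = 1.05×10^-4; Term 2 = ν·Q^9.4·(…)^5.2 = 4.19×10^-5
D = 0.66·(1.05×10^-4 + 4.19×10^-5)^0.04 = 0.4636 m = 464 mm
Check: V = 1.91 m/s, Re = 6.67×10^5, f = 0.01572, h_f = 15.1 m ≈ 16.2 m ✓

D ≈ 464 mm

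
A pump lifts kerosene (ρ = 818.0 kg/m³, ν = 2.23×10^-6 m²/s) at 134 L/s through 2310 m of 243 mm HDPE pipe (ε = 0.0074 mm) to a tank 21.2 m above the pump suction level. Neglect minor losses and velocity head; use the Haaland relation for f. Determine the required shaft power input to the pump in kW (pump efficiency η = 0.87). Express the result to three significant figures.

V = 4Q/(πD²) = 2.889 m/s; Re = 3.15×10^5; ε/D = 3.05×10^-5; f = 0.01448
h_f = f(L/D)V²/2g = 58.58 m
Total head H = z + h_f = 21.2 + 58.58 = 79.78 m
P_hyd = ρgQH = 818.0·9.81·0.134·79.78 = 85.79 kW
P_shaft = P_hyd/η = 85.79/0.87 = 98.61 kW

P_shaft ≈ 98.6 kW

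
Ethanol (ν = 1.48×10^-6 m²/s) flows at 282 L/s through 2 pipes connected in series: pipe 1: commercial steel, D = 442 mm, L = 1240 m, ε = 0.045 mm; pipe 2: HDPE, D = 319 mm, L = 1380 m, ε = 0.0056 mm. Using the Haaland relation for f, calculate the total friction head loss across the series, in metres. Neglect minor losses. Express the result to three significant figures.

H ≈ 40.9 m

Pipe 1: V = 1.838 m/s, Re = 5.49×10^5, ε/D = 1.02×10^-4, f = 0.01413, h_1 = f(L/D)V²/2g = 6.827 m
Pipe 2: V = 3.528 m/s, Re = 7.61×10^5, ε/D = 1.76×10^-5, f = 0.01241, h_2 = f(L/D)V²/2g = 34.07 m
Series → Q common, losses add: H = Σh = 40.89 m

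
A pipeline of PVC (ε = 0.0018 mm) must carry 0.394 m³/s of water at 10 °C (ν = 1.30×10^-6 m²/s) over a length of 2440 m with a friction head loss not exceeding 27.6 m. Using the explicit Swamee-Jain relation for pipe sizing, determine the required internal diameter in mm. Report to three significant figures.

D ≈ 427 mm

Swamee-Jain (Type III): D = 0.66·[ε^1.25·(LQ²/(gh_f))^4.75 + ν·Q^9.4·(L/(gh_f))^5.2]^0.04
LQ²/(gh_f) = 1.399; L/(gh_f) = 9.012
Term 1 = ε^1.25·(…)^4.75 = 3.25×10^-7; Term 2 = ν·Q^9.4·(…)^5.2 = 1.89×10^-5
D = 0.66·(3.25×10^-7 + 1.89×10^-5)^0.04 = 0.4275 m = 427 mm
Check: V = 2.75 m/s, Re = 9.03×10^5, f = 0.01191, h_f = 26.1 m ≈ 27.6 m ✓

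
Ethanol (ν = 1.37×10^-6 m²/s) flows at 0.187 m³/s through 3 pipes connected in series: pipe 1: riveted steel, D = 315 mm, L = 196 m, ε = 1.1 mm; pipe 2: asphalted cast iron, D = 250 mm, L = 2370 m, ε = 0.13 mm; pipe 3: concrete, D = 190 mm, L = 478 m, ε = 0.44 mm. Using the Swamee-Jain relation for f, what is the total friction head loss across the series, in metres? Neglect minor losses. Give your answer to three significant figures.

Pipe 1: V = 2.400 m/s, Re = 5.52×10^5, ε/D = 0.00349, f = 0.02764, h_1 = f(L/D)V²/2g = 5.047 m
Pipe 2: V = 3.810 m/s, Re = 6.95×10^5, ε/D = 5.20×10^-4, f = 0.01765, h_2 = f(L/D)V²/2g = 123.7 m
Pipe 3: V = 6.595 m/s, Re = 9.15×10^5, ε/D = 0.00232, f = 0.02462, h_3 = f(L/D)V²/2g = 137.3 m
Series → Q common, losses add: H = Σh = 266.1 m

H ≈ 266 m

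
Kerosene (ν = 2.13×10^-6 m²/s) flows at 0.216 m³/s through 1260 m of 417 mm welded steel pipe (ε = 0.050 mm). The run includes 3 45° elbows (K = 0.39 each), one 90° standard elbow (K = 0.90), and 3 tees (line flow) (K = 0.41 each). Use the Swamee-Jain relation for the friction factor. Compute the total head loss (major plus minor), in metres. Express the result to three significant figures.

H_L ≈ 6.41 m

V = 4Q/(πD²) = 1.582 m/s; V²/2g = 0.1275 m
Re = 3.10×10^5, ε/D = 1.20×10^-4 → f = 0.01556 (Swamee-Jain)
Major: h_f = f(L/D)·V²/2g = 0.01556·3022·0.1275 = 5.993 m
Minor: ΣK = 3.30; h_m = ΣK·V²/2g = 0.4207 m
Total H_L = 5.993 + 0.4207 = 6.414 m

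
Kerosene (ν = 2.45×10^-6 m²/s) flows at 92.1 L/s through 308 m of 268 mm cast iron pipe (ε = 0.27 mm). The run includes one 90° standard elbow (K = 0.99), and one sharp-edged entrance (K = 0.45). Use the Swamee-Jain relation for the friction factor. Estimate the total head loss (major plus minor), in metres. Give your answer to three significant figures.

V = 4Q/(πD²) = 1.633 m/s; V²/2g = 0.1359 m
Re = 1.79×10^5, ε/D = 0.00101 → f = 0.02137 (Swamee-Jain)
Major: h_f = f(L/D)·V²/2g = 0.02137·1149·0.1359 = 3.337 m
Minor: ΣK = 1.44; h_m = ΣK·V²/2g = 0.1956 m
Total H_L = 3.337 + 0.1956 = 3.533 m

H_L ≈ 3.53 m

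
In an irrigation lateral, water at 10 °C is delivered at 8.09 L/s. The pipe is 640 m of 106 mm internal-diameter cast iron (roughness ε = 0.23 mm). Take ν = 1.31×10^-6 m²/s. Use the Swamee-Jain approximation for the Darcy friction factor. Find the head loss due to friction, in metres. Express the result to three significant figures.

h_f ≈ 6.80 m

V = 4Q/(πD²) = 4·0.00809/(π·0.106²) = 0.9167 m/s
Re = VD/ν = 0.9167·0.106/1.31×10^-6 = 7.42×10^4 → turbulent
ε/D = 0.23/106 = 0.00217
Swamee-Jain: f = 0.02628
h_f = f(L/D)V²/(2g) = 0.02628·(640/0.106)·0.9167²/(2·9.81) = 6.798 m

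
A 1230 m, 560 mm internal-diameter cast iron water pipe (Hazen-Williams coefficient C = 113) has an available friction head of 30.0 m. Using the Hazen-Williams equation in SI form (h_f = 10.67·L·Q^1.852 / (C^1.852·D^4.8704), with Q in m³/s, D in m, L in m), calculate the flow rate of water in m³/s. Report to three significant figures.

Q ≈ 0.922 m³/s

Rearranging: Q = [h_f·C^1.852·D^4.8704 / (10.67·L)]^(1/1.852)
Q = [30.0·113^1.852·0.560^4.8704 / (10.67·1230)]^0.540 = 0.9223 m³/s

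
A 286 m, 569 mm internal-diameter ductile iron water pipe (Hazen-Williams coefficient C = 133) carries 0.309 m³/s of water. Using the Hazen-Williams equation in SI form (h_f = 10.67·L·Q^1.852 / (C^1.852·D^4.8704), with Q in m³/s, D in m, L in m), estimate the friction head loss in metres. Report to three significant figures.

h_f = 10.67·286·0.309^1.852 / (133^1.852·0.569^4.8704) = 0.6299 m

h_f ≈ 0.630 m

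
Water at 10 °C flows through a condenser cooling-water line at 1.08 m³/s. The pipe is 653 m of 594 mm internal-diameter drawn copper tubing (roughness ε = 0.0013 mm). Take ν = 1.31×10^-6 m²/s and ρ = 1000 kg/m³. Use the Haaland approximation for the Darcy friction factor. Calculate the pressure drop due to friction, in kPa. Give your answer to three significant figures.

V = 4Q/(πD²) = 4·1.08/(π·0.594²) = 3.897 m/s
Re = VD/ν = 3.897·0.594/1.31×10^-6 = 1.77×10^6 → turbulent
ε/D = 0.0013/594 = 2.19×10^-6
Haaland: f = 0.01060
h_f = f(L/D)V²/(2g) = 0.01060·(653/0.594)·3.897²/(2·9.81) = 9.024 m
Δp = ρg·h_f = 1000·9.81·9.024 = 88.53 kPa

Δp ≈ 88.5 kPa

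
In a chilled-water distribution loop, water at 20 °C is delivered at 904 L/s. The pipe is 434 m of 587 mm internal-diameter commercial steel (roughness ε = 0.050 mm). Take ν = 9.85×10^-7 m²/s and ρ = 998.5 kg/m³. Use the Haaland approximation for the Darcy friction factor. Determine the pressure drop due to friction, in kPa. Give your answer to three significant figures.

Δp ≈ 51.3 kPa

V = 4Q/(πD²) = 4·0.904/(π·0.587²) = 3.340 m/s
Re = VD/ν = 3.340·0.587/9.85×10^-7 = 1.99×10^6 → turbulent
ε/D = 0.050/587 = 8.52×10^-5
Haaland: f = 0.01247
h_f = f(L/D)V²/(2g) = 0.01247·(434/0.587)·3.340²/(2·9.81) = 5.242 m
Δp = ρg·h_f = 998.5·9.81·5.242 = 51.35 kPa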